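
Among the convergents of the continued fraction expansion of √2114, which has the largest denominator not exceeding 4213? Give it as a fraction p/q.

√2114 = [45; 1, 44, 1, 90, …] (period length 4).
Convergents:
  p_0/q_0 = 45/1
  p_1/q_1 = 46/1
  p_2/q_2 = 2069/45
  p_3/q_3 = 2115/46
  p_4/q_4 = 192419/4185
  p_5/q_5 = 194534/4231
q_4 = 4185 ≤ 4213 < 4231 = q_5, so the answer is 192419/4185.

192419/4185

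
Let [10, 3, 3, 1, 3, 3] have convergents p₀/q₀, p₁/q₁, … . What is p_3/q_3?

134/13

Using pₖ = aₖpₖ₋₁ + pₖ₋₂, qₖ = aₖqₖ₋₁ + qₖ₋₂ (with p₋₁=1, p₋₂=0, q₋₁=0, q₋₂=1):
  k=0: a=10, p=10, q=1
  k=1: a=3, p=31, q=3
  k=2: a=3, p=103, q=10
  k=3: a=1, p=134, q=13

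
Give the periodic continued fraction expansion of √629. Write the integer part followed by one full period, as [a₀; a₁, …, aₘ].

a₀ = ⌊√629⌋ = 25.
With m₀=0, d₀=1 and mₖ₊₁ = dₖaₖ − mₖ, dₖ₊₁ = (n − mₖ₊₁²)/dₖ, aₖ₊₁ = ⌊(a₀+mₖ₊₁)/dₖ₊₁⌋:
  k=1: m=25, d=4, a=12
  k=2: m=23, d=25, a=1
  k=3: m=2, d=25, a=1
  k=4: m=23, d=4, a=12
  k=5: m=25, d=1, a=50
d=1 and a=2a₀=50 at k=5, so the next step gives (m, d) = (25, 4) again — its k=1 value — and the period has length 5.

[25; 12, 1, 1, 12, 50]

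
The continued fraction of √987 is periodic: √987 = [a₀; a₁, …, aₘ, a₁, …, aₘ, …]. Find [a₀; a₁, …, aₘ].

[31; 2, 2, 2, 62]

a₀ = ⌊√987⌋ = 31.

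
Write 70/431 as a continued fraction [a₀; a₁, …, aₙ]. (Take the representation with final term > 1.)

70 = 0·431 + 70
431 = 6·70 + 11
70 = 6·11 + 4
11 = 2·4 + 3
4 = 1·3 + 1
3 = 3·1 + 0  (stop)
So 70/431 = [0; 6, 6, 2, 1, 3].

[0; 6, 6, 2, 1, 3]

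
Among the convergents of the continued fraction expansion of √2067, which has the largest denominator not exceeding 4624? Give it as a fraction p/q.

√2067 = [45; 2, 6, 2, 90, …] (period length 4).
Convergents:
  p_0/q_0 = 45/1
  p_1/q_1 = 91/2
  p_2/q_2 = 591/13
  p_3/q_3 = 1273/28
  p_4/q_4 = 115161/2533
  p_5/q_5 = 231595/5094
q_4 = 2533 ≤ 4624 < 5094 = q_5, so the answer is 115161/2533.

115161/2533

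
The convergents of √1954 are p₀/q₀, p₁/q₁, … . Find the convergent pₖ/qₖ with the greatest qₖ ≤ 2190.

95525/2161

√1954 = [44; 4, 1, 9, 44, 9, 1, 4, 88, …] (period length 8).
Convergents:
  p_0/q_0 = 44/1
  p_1/q_1 = 177/4
  p_2/q_2 = 221/5
  p_3/q_3 = 2166/49
  p_4/q_4 = 95525/2161
  p_5/q_5 = 861891/19498
q_4 = 2161 ≤ 2190 < 19498 = q_5, so the answer is 95525/2161.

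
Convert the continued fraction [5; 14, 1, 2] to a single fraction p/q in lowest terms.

Fold from the inside: start with 2/1.
  1 + 1/2 = 3/2
  14 + 2/3 = 44/3
  5 + 3/44 = 223/44

223/44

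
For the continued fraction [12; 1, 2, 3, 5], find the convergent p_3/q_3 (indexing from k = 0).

Using pₖ = aₖpₖ₋₁ + pₖ₋₂, qₖ = aₖqₖ₋₁ + qₖ₋₂ (with p₋₁=1, p₋₂=0, q₋₁=0, q₋₂=1):
  k=0: a=12, p=12, q=1
  k=1: a=1, p=13, q=1
  k=2: a=2, p=38, q=3
  k=3: a=3, p=127, q=10

127/10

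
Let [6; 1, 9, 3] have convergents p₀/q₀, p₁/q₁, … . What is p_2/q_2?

Using pₖ = aₖpₖ₋₁ + pₖ₋₂, qₖ = aₖqₖ₋₁ + qₖ₋₂ (with p₋₁=1, p₋₂=0, q₋₁=0, q₋₂=1):
  k=0: a=6, p=6, q=1
  k=1: a=1, p=7, q=1
  k=2: a=9, p=69, q=10

69/10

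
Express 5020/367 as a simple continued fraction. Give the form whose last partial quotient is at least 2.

5020 = 13×367 + 249
367 = 1×249 + 118
249 = 2×118 + 13
118 = 9×13 + 1
13 = 13×1 + 0  (stop)
So 5020/367 = [13; 1, 2, 9, 13].

[13; 1, 2, 9, 13]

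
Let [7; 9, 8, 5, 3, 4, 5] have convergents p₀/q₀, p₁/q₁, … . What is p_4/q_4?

Using pₖ = aₖpₖ₋₁ + pₖ₋₂, qₖ = aₖqₖ₋₁ + qₖ₋₂ (with p₋₁=1, p₋₂=0, q₋₁=0, q₋₂=1):
  k=0: a=7, p=7, q=1
  k=1: a=9, p=64, q=9
  k=2: a=8, p=519, q=73
  k=3: a=5, p=2659, q=374
  k=4: a=3, p=8496, q=1195

8496/1195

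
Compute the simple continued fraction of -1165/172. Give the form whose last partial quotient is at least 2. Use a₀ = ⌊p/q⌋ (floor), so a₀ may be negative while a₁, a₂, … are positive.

[-7; 4, 2, 2, 3, 2]

-1165 = -7·172 + 39
172 = 4·39 + 16
39 = 2·16 + 7
16 = 2·7 + 2
7 = 3·2 + 1
2 = 2·1 + 0  (stop)
So -1165/172 = [-7; 4, 2, 2, 3, 2].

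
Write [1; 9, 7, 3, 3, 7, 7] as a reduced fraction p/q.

Using pₖ = aₖpₖ₋₁ + pₖ₋₂ and qₖ = aₖqₖ₋₁ + qₖ₋₂:
  k=0: a=1, p=1, q=1
  k=1: a=9, p=10, q=9
  k=2: a=7, p=71, q=64
  k=3: a=3, p=223, q=201
  k=4: a=3, p=740, q=667
  k=5: a=7, p=5403, q=4870
  k=6: a=7, p=38561, q=34757

38561/34757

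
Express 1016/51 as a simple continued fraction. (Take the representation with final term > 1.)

[19; 1, 11, 1, 3]

1016 = 19·51 + 47
51 = 1·47 + 4
47 = 11·4 + 3
4 = 1·3 + 1
3 = 3·1 + 0  (stop)
So 1016/51 = [19; 1, 11, 1, 3].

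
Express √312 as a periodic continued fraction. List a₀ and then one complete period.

[17; 1, 1, 1, 34]

a₀ = ⌊√312⌋ = 17.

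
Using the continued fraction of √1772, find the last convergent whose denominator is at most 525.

√1772 = [42; 10, 1, 1, 20, 1, 1, 10, 84, …] (period length 8).
Convergents:
  p_0/q_0 = 42/1
  p_1/q_1 = 421/10
  p_2/q_2 = 463/11
  p_3/q_3 = 884/21
  p_4/q_4 = 18143/431
  p_5/q_5 = 19027/452
  p_6/q_6 = 37170/883
q_5 = 452 ≤ 525 < 883 = q_6, so the answer is 19027/452.

19027/452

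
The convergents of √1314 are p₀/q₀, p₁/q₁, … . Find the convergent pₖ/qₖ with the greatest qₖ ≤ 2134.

√1314 = [36; 4, 72, …] (period length 2).
Convergents:
  p_0/q_0 = 36/1
  p_1/q_1 = 145/4
  p_2/q_2 = 10476/289
  p_3/q_3 = 42049/1160
  p_4/q_4 = 3038004/83809
q_3 = 1160 ≤ 2134 < 83809 = q_4, so the answer is 42049/1160.

42049/1160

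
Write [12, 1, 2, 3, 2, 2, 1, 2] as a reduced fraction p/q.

2717/214

Using pₖ = aₖpₖ₋₁ + pₖ₋₂ and qₖ = aₖqₖ₋₁ + qₖ₋₂:
  k=0: a=12, p=12, q=1
  k=1: a=1, p=13, q=1
  k=2: a=2, p=38, q=3
  k=3: a=3, p=127, q=10
  k=4: a=2, p=292, q=23
  k=5: a=2, p=711, q=56
  k=6: a=1, p=1003, q=79
  k=7: a=2, p=2717, q=214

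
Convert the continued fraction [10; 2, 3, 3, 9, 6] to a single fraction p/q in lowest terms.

13638/1307

Fold from the inside: start with 6/1.
  9 + 1/6 = 55/6
  3 + 6/55 = 171/55
  3 + 55/171 = 568/171
  2 + 171/568 = 1307/568
  10 + 568/1307 = 13638/1307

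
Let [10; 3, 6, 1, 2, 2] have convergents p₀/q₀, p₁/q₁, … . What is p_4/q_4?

650/63

Using pₖ = aₖpₖ₋₁ + pₖ₋₂, qₖ = aₖqₖ₋₁ + qₖ₋₂ (with p₋₁=1, p₋₂=0, q₋₁=0, q₋₂=1):
  k=0: a=10, p=10, q=1
  k=1: a=3, p=31, q=3
  k=2: a=6, p=196, q=19
  k=3: a=1, p=227, q=22
  k=4: a=2, p=650, q=63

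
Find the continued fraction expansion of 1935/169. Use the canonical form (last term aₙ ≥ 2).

1935 = 11*169 + 76
169 = 2*76 + 17
76 = 4*17 + 8
17 = 2*8 + 1
8 = 8*1 + 0  (stop)
So 1935/169 = [11; 2, 4, 2, 8].

[11; 2, 4, 2, 8]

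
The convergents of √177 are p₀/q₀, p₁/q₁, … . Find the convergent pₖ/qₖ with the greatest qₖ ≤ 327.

2581/194

√177 = [13; 3, 3, 2, 8, 2, 3, 3, 26, …] (period length 8).
Convergents:
  p_0/q_0 = 13/1
  p_1/q_1 = 40/3
  p_2/q_2 = 133/10
  p_3/q_3 = 306/23
  p_4/q_4 = 2581/194
  p_5/q_5 = 5468/411
q_4 = 194 ≤ 327 < 411 = q_5, so the answer is 2581/194.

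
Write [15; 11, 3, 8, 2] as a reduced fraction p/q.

Fold from the inside: start with 2/1.
  8 + 1/2 = 17/2
  3 + 2/17 = 53/17
  11 + 17/53 = 600/53
  15 + 53/600 = 9053/600

9053/600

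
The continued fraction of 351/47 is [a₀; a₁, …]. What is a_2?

7

351 = 7·47 + 22   →  a_0 = 7
47 = 2·22 + 3   →  a_1 = 2
22 = 7·3 + 1   →  a_2 = 7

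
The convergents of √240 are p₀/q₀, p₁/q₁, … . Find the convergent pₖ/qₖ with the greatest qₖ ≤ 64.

945/61

√240 = [15; 2, 30, …] (period length 2).
Convergents:
  p_0/q_0 = 15/1
  p_1/q_1 = 31/2
  p_2/q_2 = 945/61
  p_3/q_3 = 1921/124
q_2 = 61 ≤ 64 < 124 = q_3, so the answer is 945/61.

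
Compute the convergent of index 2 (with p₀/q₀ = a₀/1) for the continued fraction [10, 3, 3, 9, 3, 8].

Using pₖ = aₖpₖ₋₁ + pₖ₋₂, qₖ = aₖqₖ₋₁ + qₖ₋₂ (with p₋₁=1, p₋₂=0, q₋₁=0, q₋₂=1):
  k=0: a=10, p=10, q=1
  k=1: a=3, p=31, q=3
  k=2: a=3, p=103, q=10

103/10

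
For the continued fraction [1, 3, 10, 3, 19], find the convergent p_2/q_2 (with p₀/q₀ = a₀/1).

Using pₖ = aₖpₖ₋₁ + pₖ₋₂, qₖ = aₖqₖ₋₁ + qₖ₋₂ (with p₋₁=1, p₋₂=0, q₋₁=0, q₋₂=1):
  k=0: a=1, p=1, q=1
  k=1: a=3, p=4, q=3
  k=2: a=10, p=41, q=31

41/31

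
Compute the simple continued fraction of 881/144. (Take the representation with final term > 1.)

[6; 8, 2, 8]

881 = 6×144 + 17
144 = 8×17 + 8
17 = 2×8 + 1
8 = 8×1 + 0  (stop)
So 881/144 = [6; 8, 2, 8].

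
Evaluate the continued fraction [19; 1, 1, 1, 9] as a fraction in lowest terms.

Fold from the inside: start with 9/1.
  1 + 1/9 = 10/9
  1 + 9/10 = 19/10
  1 + 10/19 = 29/19
  19 + 19/29 = 570/29

570/29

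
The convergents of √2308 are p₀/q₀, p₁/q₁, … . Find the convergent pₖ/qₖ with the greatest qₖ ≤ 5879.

√2308 = [48; 24, 96, …] (period length 2).
Convergents:
  p_0/q_0 = 48/1
  p_1/q_1 = 1153/24
  p_2/q_2 = 110736/2305
  p_3/q_3 = 2658817/55344
q_2 = 2305 ≤ 5879 < 55344 = q_3, so the answer is 110736/2305.

110736/2305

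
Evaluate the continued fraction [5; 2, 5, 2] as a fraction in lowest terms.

Using pₖ = aₖpₖ₋₁ + pₖ₋₂ and qₖ = aₖqₖ₋₁ + qₖ₋₂:
  k=0: a=5, p=5, q=1
  k=1: a=2, p=11, q=2
  k=2: a=5, p=60, q=11
  k=3: a=2, p=131, q=24

131/24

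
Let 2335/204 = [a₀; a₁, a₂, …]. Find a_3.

2335 = 11·204 + 91   →  a_0 = 11
204 = 2·91 + 22   →  a_1 = 2
91 = 4·22 + 3   →  a_2 = 4
22 = 7·3 + 1   →  a_3 = 7

7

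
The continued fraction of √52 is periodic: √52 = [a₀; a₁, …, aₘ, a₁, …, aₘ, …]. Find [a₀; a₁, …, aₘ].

a₀ = ⌊√52⌋ = 7.

[7; 4, 1, 2, 1, 4, 14]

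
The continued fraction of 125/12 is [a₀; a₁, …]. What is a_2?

125 = 10·12 + 5   →  a_0 = 10
12 = 2·5 + 2   →  a_1 = 2
5 = 2·2 + 1   →  a_2 = 2

2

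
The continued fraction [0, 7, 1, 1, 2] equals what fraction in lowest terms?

Fold from the inside: start with 2/1.
  1 + 1/2 = 3/2
  1 + 2/3 = 5/3
  7 + 3/5 = 38/5
  0 + 5/38 = 5/38

5/38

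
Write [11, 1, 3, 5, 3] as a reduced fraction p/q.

788/67

Using pₖ = aₖpₖ₋₁ + pₖ₋₂ and qₖ = aₖqₖ₋₁ + qₖ₋₂:
  k=0: a=11, p=11, q=1
  k=1: a=1, p=12, q=1
  k=2: a=3, p=47, q=4
  k=3: a=5, p=247, q=21
  k=4: a=3, p=788, q=67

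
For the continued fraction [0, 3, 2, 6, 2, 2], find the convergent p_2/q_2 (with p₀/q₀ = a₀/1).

2/7

Using pₖ = aₖpₖ₋₁ + pₖ₋₂, qₖ = aₖqₖ₋₁ + qₖ₋₂ (with p₋₁=1, p₋₂=0, q₋₁=0, q₋₂=1):
  k=0: a=0, p=0, q=1
  k=1: a=3, p=1, q=3
  k=2: a=2, p=2, q=7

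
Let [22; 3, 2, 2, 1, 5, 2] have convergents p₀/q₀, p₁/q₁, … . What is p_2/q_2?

156/7

Using pₖ = aₖpₖ₋₁ + pₖ₋₂, qₖ = aₖqₖ₋₁ + qₖ₋₂ (with p₋₁=1, p₋₂=0, q₋₁=0, q₋₂=1):
  k=0: a=22, p=22, q=1
  k=1: a=3, p=67, q=3
  k=2: a=2, p=156, q=7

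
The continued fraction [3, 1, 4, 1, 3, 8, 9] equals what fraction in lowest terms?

Fold from the inside: start with 9/1.
  8 + 1/9 = 73/9
  3 + 9/73 = 228/73
  1 + 73/228 = 301/228
  4 + 228/301 = 1432/301
  1 + 301/1432 = 1733/1432
  3 + 1432/1733 = 6631/1733

6631/1733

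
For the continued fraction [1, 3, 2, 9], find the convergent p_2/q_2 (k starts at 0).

9/7

Using pₖ = aₖpₖ₋₁ + pₖ₋₂, qₖ = aₖqₖ₋₁ + qₖ₋₂ (with p₋₁=1, p₋₂=0, q₋₁=0, q₋₂=1):
  k=0: a=1, p=1, q=1
  k=1: a=3, p=4, q=3
  k=2: a=2, p=9, q=7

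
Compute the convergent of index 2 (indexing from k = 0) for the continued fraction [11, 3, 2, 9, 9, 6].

79/7

Using pₖ = aₖpₖ₋₁ + pₖ₋₂, qₖ = aₖqₖ₋₁ + qₖ₋₂ (with p₋₁=1, p₋₂=0, q₋₁=0, q₋₂=1):
  k=0: a=11, p=11, q=1
  k=1: a=3, p=34, q=3
  k=2: a=2, p=79, q=7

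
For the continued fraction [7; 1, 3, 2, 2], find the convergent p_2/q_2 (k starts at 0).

Using pₖ = aₖpₖ₋₁ + pₖ₋₂, qₖ = aₖqₖ₋₁ + qₖ₋₂ (with p₋₁=1, p₋₂=0, q₋₁=0, q₋₂=1):
  k=0: a=7, p=7, q=1
  k=1: a=1, p=8, q=1
  k=2: a=3, p=31, q=4

31/4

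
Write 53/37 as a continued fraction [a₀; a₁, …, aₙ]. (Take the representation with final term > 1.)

[1; 2, 3, 5]

53 = 1×37 + 16
37 = 2×16 + 5
16 = 3×5 + 1
5 = 5×1 + 0  (stop)
So 53/37 = [1; 2, 3, 5].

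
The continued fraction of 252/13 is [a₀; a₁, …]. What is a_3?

1

252 = 19·13 + 5   →  a_0 = 19
13 = 2·5 + 3   →  a_1 = 2
5 = 1·3 + 2   →  a_2 = 1
3 = 1·2 + 1   →  a_3 = 1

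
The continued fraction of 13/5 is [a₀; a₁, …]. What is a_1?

1

13 = 2·5 + 3   →  a_0 = 2
5 = 1·3 + 2   →  a_1 = 1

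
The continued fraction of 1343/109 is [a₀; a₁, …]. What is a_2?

1343 = 12·109 + 35   →  a_0 = 12
109 = 3·35 + 4   →  a_1 = 3
35 = 8·4 + 3   →  a_2 = 8

8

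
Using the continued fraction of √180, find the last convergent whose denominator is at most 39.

161/12

√180 = [13; 2, 2, 2, 26, …] (period length 4).
Convergents:
  p_0/q_0 = 13/1
  p_1/q_1 = 27/2
  p_2/q_2 = 67/5
  p_3/q_3 = 161/12
  p_4/q_4 = 4253/317
q_3 = 12 ≤ 39 < 317 = q_4, so the answer is 161/12.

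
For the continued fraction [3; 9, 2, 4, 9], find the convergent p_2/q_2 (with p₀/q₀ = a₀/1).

Using pₖ = aₖpₖ₋₁ + pₖ₋₂, qₖ = aₖqₖ₋₁ + qₖ₋₂ (with p₋₁=1, p₋₂=0, q₋₁=0, q₋₂=1):
  k=0: a=3, p=3, q=1
  k=1: a=9, p=28, q=9
  k=2: a=2, p=59, q=19

59/19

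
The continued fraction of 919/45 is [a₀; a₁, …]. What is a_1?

919 = 20·45 + 19   →  a_0 = 20
45 = 2·19 + 7   →  a_1 = 2

2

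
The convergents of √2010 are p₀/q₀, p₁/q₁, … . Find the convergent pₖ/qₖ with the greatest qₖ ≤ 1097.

24165/539

√2010 = [44; 1, 4, 1, 88, …] (period length 4).
Convergents:
  p_0/q_0 = 44/1
  p_1/q_1 = 45/1
  p_2/q_2 = 224/5
  p_3/q_3 = 269/6
  p_4/q_4 = 23896/533
  p_5/q_5 = 24165/539
  p_6/q_6 = 120556/2689
q_5 = 539 ≤ 1097 < 2689 = q_6, so the answer is 24165/539.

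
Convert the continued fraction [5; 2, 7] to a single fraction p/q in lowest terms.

82/15

Fold from the inside: start with 7/1.
  2 + 1/7 = 15/7
  5 + 7/15 = 82/15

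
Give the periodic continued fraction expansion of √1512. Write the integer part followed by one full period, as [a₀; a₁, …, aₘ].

[38; 1, 7, 1, 1, 1, 7, 1, 76]

a₀ = ⌊√1512⌋ = 38.
With m₀=0, d₀=1 and mₖ₊₁ = dₖaₖ − mₖ, dₖ₊₁ = (n − mₖ₊₁²)/dₖ, aₖ₊₁ = ⌊(a₀+mₖ₊₁)/dₖ₊₁⌋:
  k=1: m=38, d=68, a=1
  k=2: m=30, d=9, a=7
  k=3: m=33, d=47, a=1
  k=4: m=14, d=28, a=1
  k=5: m=14, d=47, a=1
  k=6: m=33, d=9, a=7
  k=7: m=30, d=68, a=1
  k=8: m=38, d=1, a=76
d=1 and a=2a₀=76 at k=8, so the next step gives (m, d) = (38, 68) again — its k=1 value — and the period has length 8.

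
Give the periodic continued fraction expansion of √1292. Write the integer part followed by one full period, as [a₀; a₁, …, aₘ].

[35; 1, 16, 1, 70]

a₀ = ⌊√1292⌋ = 35.
With m₀=0, d₀=1 and mₖ₊₁ = dₖaₖ − mₖ, dₖ₊₁ = (n − mₖ₊₁²)/dₖ, aₖ₊₁ = ⌊(a₀+mₖ₊₁)/dₖ₊₁⌋:
  k=1: m=35, d=67, a=1
  k=2: m=32, d=4, a=16
  k=3: m=32, d=67, a=1
  k=4: m=35, d=1, a=70
d=1 and a=2a₀=70 at k=4, so the next step gives (m, d) = (35, 67) again — its k=1 value — and the period has length 4.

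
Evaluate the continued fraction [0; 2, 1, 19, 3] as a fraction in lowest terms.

Fold from the inside: start with 3/1.
  19 + 1/3 = 58/3
  1 + 3/58 = 61/58
  2 + 58/61 = 180/61
  0 + 61/180 = 61/180

61/180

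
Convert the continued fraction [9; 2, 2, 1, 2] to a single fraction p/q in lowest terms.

179/19

Using pₖ = aₖpₖ₋₁ + pₖ₋₂ and qₖ = aₖqₖ₋₁ + qₖ₋₂:
  k=0: a=9, p=9, q=1
  k=1: a=2, p=19, q=2
  k=2: a=2, p=47, q=5
  k=3: a=1, p=66, q=7
  k=4: a=2, p=179, q=19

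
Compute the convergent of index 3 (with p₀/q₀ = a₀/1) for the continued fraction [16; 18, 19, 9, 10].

Using pₖ = aₖpₖ₋₁ + pₖ₋₂, qₖ = aₖqₖ₋₁ + qₖ₋₂ (with p₋₁=1, p₋₂=0, q₋₁=0, q₋₂=1):
  k=0: a=16, p=16, q=1
  k=1: a=18, p=289, q=18
  k=2: a=19, p=5507, q=343
  k=3: a=9, p=49852, q=3105

49852/3105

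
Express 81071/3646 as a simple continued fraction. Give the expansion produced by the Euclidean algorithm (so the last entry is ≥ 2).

[22; 4, 4, 11, 19]

81071 = 22×3646 + 859
3646 = 4×859 + 210
859 = 4×210 + 19
210 = 11×19 + 1
19 = 19×1 + 0  (stop)
So 81071/3646 = [22; 4, 4, 11, 19].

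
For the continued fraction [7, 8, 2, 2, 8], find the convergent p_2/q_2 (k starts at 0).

121/17

Using pₖ = aₖpₖ₋₁ + pₖ₋₂, qₖ = aₖqₖ₋₁ + qₖ₋₂ (with p₋₁=1, p₋₂=0, q₋₁=0, q₋₂=1):
  k=0: a=7, p=7, q=1
  k=1: a=8, p=57, q=8
  k=2: a=2, p=121, q=17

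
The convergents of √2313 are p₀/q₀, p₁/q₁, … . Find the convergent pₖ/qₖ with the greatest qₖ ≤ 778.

33377/694

√2313 = [48; 10, 1, 2, 10, 2, 1, 10, 96, …] (period length 8).
Convergents:
  p_0/q_0 = 48/1
  p_1/q_1 = 481/10
  p_2/q_2 = 529/11
  p_3/q_3 = 1539/32
  p_4/q_4 = 15919/331
  p_5/q_5 = 33377/694
  p_6/q_6 = 49296/1025
q_5 = 694 ≤ 778 < 1025 = q_6, so the answer is 33377/694.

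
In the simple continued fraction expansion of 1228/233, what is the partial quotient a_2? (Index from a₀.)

1228 = 5·233 + 63   →  a_0 = 5
233 = 3·63 + 44   →  a_1 = 3
63 = 1·44 + 19   →  a_2 = 1

1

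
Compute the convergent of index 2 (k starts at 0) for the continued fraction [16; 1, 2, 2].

50/3

Using pₖ = aₖpₖ₋₁ + pₖ₋₂, qₖ = aₖqₖ₋₁ + qₖ₋₂ (with p₋₁=1, p₋₂=0, q₋₁=0, q₋₂=1):
  k=0: a=16, p=16, q=1
  k=1: a=1, p=17, q=1
  k=2: a=2, p=50, q=3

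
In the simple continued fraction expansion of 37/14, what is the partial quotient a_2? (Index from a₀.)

37 = 2·14 + 9   →  a_0 = 2
14 = 1·9 + 5   →  a_1 = 1
9 = 1·5 + 4   →  a_2 = 1

1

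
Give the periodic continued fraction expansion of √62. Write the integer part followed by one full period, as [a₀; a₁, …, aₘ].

[7; 1, 6, 1, 14]

a₀ = ⌊√62⌋ = 7.
With m₀=0, d₀=1 and mₖ₊₁ = dₖaₖ − mₖ, dₖ₊₁ = (n − mₖ₊₁²)/dₖ, aₖ₊₁ = ⌊(a₀+mₖ₊₁)/dₖ₊₁⌋:
  k=1: m=7, d=13, a=1
  k=2: m=6, d=2, a=6
  k=3: m=6, d=13, a=1
  k=4: m=7, d=1, a=14
d=1 and a=2a₀=14 at k=4, so the next step gives (m, d) = (7, 13) again — its k=1 value — and the period has length 4.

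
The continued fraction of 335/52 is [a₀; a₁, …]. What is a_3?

335 = 6·52 + 23   →  a_0 = 6
52 = 2·23 + 6   →  a_1 = 2
23 = 3·6 + 5   →  a_2 = 3
6 = 1·5 + 1   →  a_3 = 1

1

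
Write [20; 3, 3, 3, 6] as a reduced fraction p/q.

4223/208

Using pₖ = aₖpₖ₋₁ + pₖ₋₂ and qₖ = aₖqₖ₋₁ + qₖ₋₂:
  k=0: a=20, p=20, q=1
  k=1: a=3, p=61, q=3
  k=2: a=3, p=203, q=10
  k=3: a=3, p=670, q=33
  k=4: a=6, p=4223, q=208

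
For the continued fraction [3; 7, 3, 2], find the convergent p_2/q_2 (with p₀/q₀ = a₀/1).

69/22

Using pₖ = aₖpₖ₋₁ + pₖ₋₂, qₖ = aₖqₖ₋₁ + qₖ₋₂ (with p₋₁=1, p₋₂=0, q₋₁=0, q₋₂=1):
  k=0: a=3, p=3, q=1
  k=1: a=7, p=22, q=7
  k=2: a=3, p=69, q=22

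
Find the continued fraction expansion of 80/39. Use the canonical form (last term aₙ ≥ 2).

80 = 2×39 + 2
39 = 19×2 + 1
2 = 2×1 + 0  (stop)
So 80/39 = [2; 19, 2].

[2; 19, 2]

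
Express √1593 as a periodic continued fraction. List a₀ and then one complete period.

a₀ = ⌊√1593⌋ = 39.
With m₀=0, d₀=1 and mₖ₊₁ = dₖaₖ − mₖ, dₖ₊₁ = (n − mₖ₊₁²)/dₖ, aₖ₊₁ = ⌊(a₀+mₖ₊₁)/dₖ₊₁⌋:
  k=1: m=39, d=72, a=1
  k=2: m=33, d=7, a=10
  k=3: m=37, d=32, a=2
  k=4: m=27, d=27, a=2
  k=5: m=27, d=32, a=2
  k=6: m=37, d=7, a=10
  k=7: m=33, d=72, a=1
  k=8: m=39, d=1, a=78
d=1 and a=2a₀=78 at k=8, so the next step gives (m, d) = (39, 72) again — its k=1 value — and the period has length 8.

[39; 1, 10, 2, 2, 2, 10, 1, 78]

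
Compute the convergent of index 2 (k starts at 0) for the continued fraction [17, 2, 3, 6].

122/7

Using pₖ = aₖpₖ₋₁ + pₖ₋₂, qₖ = aₖqₖ₋₁ + qₖ₋₂ (with p₋₁=1, p₋₂=0, q₋₁=0, q₋₂=1):
  k=0: a=17, p=17, q=1
  k=1: a=2, p=35, q=2
  k=2: a=3, p=122, q=7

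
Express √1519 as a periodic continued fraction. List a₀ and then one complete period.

a₀ = ⌊√1519⌋ = 38.
With m₀=0, d₀=1 and mₖ₊₁ = dₖaₖ − mₖ, dₖ₊₁ = (n − mₖ₊₁²)/dₖ, aₖ₊₁ = ⌊(a₀+mₖ₊₁)/dₖ₊₁⌋:
  k=1: m=38, d=75, a=1
  k=2: m=37, d=2, a=37
  k=3: m=37, d=75, a=1
  k=4: m=38, d=1, a=76
d=1 and a=2a₀=76 at k=4, so the next step gives (m, d) = (38, 75) again — its k=1 value — and the period has length 4.

[38; 1, 37, 1, 76]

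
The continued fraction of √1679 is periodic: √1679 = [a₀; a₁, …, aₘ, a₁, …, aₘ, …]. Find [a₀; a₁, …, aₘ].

a₀ = ⌊√1679⌋ = 40.
With m₀=0, d₀=1 and mₖ₊₁ = dₖaₖ − mₖ, dₖ₊₁ = (n − mₖ₊₁²)/dₖ, aₖ₊₁ = ⌊(a₀+mₖ₊₁)/dₖ₊₁⌋:
  k=1: m=40, d=79, a=1
  k=2: m=39, d=2, a=39
  k=3: m=39, d=79, a=1
  k=4: m=40, d=1, a=80
d=1 and a=2a₀=80 at k=4, so the next step gives (m, d) = (40, 79) again — its k=1 value — and the period has length 4.

[40; 1, 39, 1, 80]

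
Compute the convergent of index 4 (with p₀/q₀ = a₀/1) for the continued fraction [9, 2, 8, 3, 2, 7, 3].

Using pₖ = aₖpₖ₋₁ + pₖ₋₂, qₖ = aₖqₖ₋₁ + qₖ₋₂ (with p₋₁=1, p₋₂=0, q₋₁=0, q₋₂=1):
  k=0: a=9, p=9, q=1
  k=1: a=2, p=19, q=2
  k=2: a=8, p=161, q=17
  k=3: a=3, p=502, q=53
  k=4: a=2, p=1165, q=123

1165/123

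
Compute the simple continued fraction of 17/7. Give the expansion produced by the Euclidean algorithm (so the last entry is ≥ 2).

17 = 2*7 + 3
7 = 2*3 + 1
3 = 3*1 + 0  (stop)
So 17/7 = [2; 2, 3].

[2; 2, 3]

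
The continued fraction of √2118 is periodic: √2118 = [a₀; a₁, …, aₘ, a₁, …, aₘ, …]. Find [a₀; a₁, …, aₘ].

a₀ = ⌊√2118⌋ = 46.
With m₀=0, d₀=1 and mₖ₊₁ = dₖaₖ − mₖ, dₖ₊₁ = (n − mₖ₊₁²)/dₖ, aₖ₊₁ = ⌊(a₀+mₖ₊₁)/dₖ₊₁⌋:
  k=1: m=46, d=2, a=46
  k=2: m=46, d=1, a=92
d=1 and a=2a₀=92 at k=2, so the next step gives (m, d) = (46, 2) again — its k=1 value — and the period has length 2.

[46; 46, 92]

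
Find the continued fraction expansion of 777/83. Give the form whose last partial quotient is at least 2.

[9; 2, 1, 3, 3, 2]

777 = 9×83 + 30
83 = 2×30 + 23
30 = 1×23 + 7
23 = 3×7 + 2
7 = 3×2 + 1
2 = 2×1 + 0  (stop)
So 777/83 = [9; 2, 1, 3, 3, 2].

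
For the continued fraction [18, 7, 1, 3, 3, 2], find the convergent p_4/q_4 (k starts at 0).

Using pₖ = aₖpₖ₋₁ + pₖ₋₂, qₖ = aₖqₖ₋₁ + qₖ₋₂ (with p₋₁=1, p₋₂=0, q₋₁=0, q₋₂=1):
  k=0: a=18, p=18, q=1
  k=1: a=7, p=127, q=7
  k=2: a=1, p=145, q=8
  k=3: a=3, p=562, q=31
  k=4: a=3, p=1831, q=101

1831/101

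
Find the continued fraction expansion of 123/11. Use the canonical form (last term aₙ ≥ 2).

123 = 11*11 + 2
11 = 5*2 + 1
2 = 2*1 + 0  (stop)
So 123/11 = [11; 5, 2].

[11; 5, 2]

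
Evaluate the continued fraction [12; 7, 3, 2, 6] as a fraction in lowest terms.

Fold from the inside: start with 6/1.
  2 + 1/6 = 13/6
  3 + 6/13 = 45/13
  7 + 13/45 = 328/45
  12 + 45/328 = 3981/328

3981/328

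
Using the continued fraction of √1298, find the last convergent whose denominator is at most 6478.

93420/2593

√1298 = [36; 36, 72, …] (period length 2).
Convergents:
  p_0/q_0 = 36/1
  p_1/q_1 = 1297/36
  p_2/q_2 = 93420/2593
  p_3/q_3 = 3364417/93384
q_2 = 2593 ≤ 6478 < 93384 = q_3, so the answer is 93420/2593.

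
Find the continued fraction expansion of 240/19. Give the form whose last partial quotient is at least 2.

240 = 12×19 + 12
19 = 1×12 + 7
12 = 1×7 + 5
7 = 1×5 + 2
5 = 2×2 + 1
2 = 2×1 + 0  (stop)
So 240/19 = [12; 1, 1, 1, 2, 2].

[12; 1, 1, 1, 2, 2]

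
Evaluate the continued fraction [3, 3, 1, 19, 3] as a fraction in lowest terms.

784/241

Fold from the inside: start with 3/1.
  19 + 1/3 = 58/3
  1 + 3/58 = 61/58
  3 + 58/61 = 241/61
  3 + 61/241 = 784/241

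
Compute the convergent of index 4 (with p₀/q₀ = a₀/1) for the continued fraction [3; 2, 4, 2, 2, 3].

Using pₖ = aₖpₖ₋₁ + pₖ₋₂, qₖ = aₖqₖ₋₁ + qₖ₋₂ (with p₋₁=1, p₋₂=0, q₋₁=0, q₋₂=1):
  k=0: a=3, p=3, q=1
  k=1: a=2, p=7, q=2
  k=2: a=4, p=31, q=9
  k=3: a=2, p=69, q=20
  k=4: a=2, p=169, q=49

169/49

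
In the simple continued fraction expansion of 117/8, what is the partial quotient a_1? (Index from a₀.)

1

117 = 14·8 + 5   →  a_0 = 14
8 = 1·5 + 3   →  a_1 = 1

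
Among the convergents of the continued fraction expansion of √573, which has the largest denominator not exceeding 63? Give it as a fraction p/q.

√573 = [23; 1, 14, 1, 46, …] (period length 4).
Convergents:
  p_0/q_0 = 23/1
  p_1/q_1 = 24/1
  p_2/q_2 = 359/15
  p_3/q_3 = 383/16
  p_4/q_4 = 17977/751
q_3 = 16 ≤ 63 < 751 = q_4, so the answer is 383/16.

383/16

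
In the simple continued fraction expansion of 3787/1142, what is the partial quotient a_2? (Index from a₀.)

6

3787 = 3·1142 + 361   →  a_0 = 3
1142 = 3·361 + 59   →  a_1 = 3
361 = 6·59 + 7   →  a_2 = 6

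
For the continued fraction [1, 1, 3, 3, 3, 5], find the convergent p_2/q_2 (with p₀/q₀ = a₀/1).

Using pₖ = aₖpₖ₋₁ + pₖ₋₂, qₖ = aₖqₖ₋₁ + qₖ₋₂ (with p₋₁=1, p₋₂=0, q₋₁=0, q₋₂=1):
  k=0: a=1, p=1, q=1
  k=1: a=1, p=2, q=1
  k=2: a=3, p=7, q=4

7/4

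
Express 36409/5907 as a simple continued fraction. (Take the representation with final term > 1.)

36409 = 6*5907 + 967
5907 = 6*967 + 105
967 = 9*105 + 22
105 = 4*22 + 17
22 = 1*17 + 5
17 = 3*5 + 2
5 = 2*2 + 1
2 = 2*1 + 0  (stop)
So 36409/5907 = [6; 6, 9, 4, 1, 3, 2, 2].

[6; 6, 9, 4, 1, 3, 2, 2]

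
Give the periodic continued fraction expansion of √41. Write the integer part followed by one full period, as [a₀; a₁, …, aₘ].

a₀ = ⌊√41⌋ = 6.

[6; 2, 2, 12]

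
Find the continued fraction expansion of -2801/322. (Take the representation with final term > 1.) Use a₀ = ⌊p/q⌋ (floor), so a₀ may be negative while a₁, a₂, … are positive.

-2801 = -9×322 + 97
322 = 3×97 + 31
97 = 3×31 + 4
31 = 7×4 + 3
4 = 1×3 + 1
3 = 3×1 + 0  (stop)
So -2801/322 = [-9; 3, 3, 7, 1, 3].

[-9; 3, 3, 7, 1, 3]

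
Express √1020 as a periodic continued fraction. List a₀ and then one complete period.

a₀ = ⌊√1020⌋ = 31.
With m₀=0, d₀=1 and mₖ₊₁ = dₖaₖ − mₖ, dₖ₊₁ = (n − mₖ₊₁²)/dₖ, aₖ₊₁ = ⌊(a₀+mₖ₊₁)/dₖ₊₁⌋:
  k=1: m=31, d=59, a=1
  k=2: m=28, d=4, a=14
  k=3: m=28, d=59, a=1
  k=4: m=31, d=1, a=62
d=1 and a=2a₀=62 at k=4, so the next step gives (m, d) = (31, 59) again — its k=1 value — and the period has length 4.

[31; 1, 14, 1, 62]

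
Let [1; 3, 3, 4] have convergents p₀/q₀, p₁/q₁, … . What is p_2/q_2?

13/10

Using pₖ = aₖpₖ₋₁ + pₖ₋₂, qₖ = aₖqₖ₋₁ + qₖ₋₂ (with p₋₁=1, p₋₂=0, q₋₁=0, q₋₂=1):
  k=0: a=1, p=1, q=1
  k=1: a=3, p=4, q=3
  k=2: a=3, p=13, q=10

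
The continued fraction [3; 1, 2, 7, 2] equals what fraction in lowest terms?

Fold from the inside: start with 2/1.
  7 + 1/2 = 15/2
  2 + 2/15 = 32/15
  1 + 15/32 = 47/32
  3 + 32/47 = 173/47

173/47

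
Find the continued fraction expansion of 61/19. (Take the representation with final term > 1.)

61 = 3·19 + 4
19 = 4·4 + 3
4 = 1·3 + 1
3 = 3·1 + 0  (stop)
So 61/19 = [3; 4, 1, 3].

[3; 4, 1, 3]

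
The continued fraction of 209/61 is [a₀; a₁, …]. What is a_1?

209 = 3·61 + 26   →  a_0 = 3
61 = 2·26 + 9   →  a_1 = 2

2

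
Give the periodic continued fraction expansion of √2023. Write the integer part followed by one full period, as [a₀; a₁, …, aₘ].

[44; 1, 43, 1, 88]

a₀ = ⌊√2023⌋ = 44.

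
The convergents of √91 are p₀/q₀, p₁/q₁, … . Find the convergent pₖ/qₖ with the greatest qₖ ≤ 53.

√91 = [9; 1, 1, 5, 1, 5, 1, 1, 18, …] (period length 8).
Convergents:
  p_0/q_0 = 9/1
  p_1/q_1 = 10/1
  p_2/q_2 = 19/2
  p_3/q_3 = 105/11
  p_4/q_4 = 124/13
  p_5/q_5 = 725/76
q_4 = 13 ≤ 53 < 76 = q_5, so the answer is 124/13.

124/13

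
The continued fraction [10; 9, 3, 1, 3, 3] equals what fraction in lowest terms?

Using pₖ = aₖpₖ₋₁ + pₖ₋₂ and qₖ = aₖqₖ₋₁ + qₖ₋₂:
  k=0: a=10, p=10, q=1
  k=1: a=9, p=91, q=9
  k=2: a=3, p=283, q=28
  k=3: a=1, p=374, q=37
  k=4: a=3, p=1405, q=139
  k=5: a=3, p=4589, q=454

4589/454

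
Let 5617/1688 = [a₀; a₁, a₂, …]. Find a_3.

5617 = 3·1688 + 553   →  a_0 = 3
1688 = 3·553 + 29   →  a_1 = 3
553 = 19·29 + 2   →  a_2 = 19
29 = 14·2 + 1   →  a_3 = 14

14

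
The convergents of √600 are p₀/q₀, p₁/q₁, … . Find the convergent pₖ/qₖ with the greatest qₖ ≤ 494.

√600 = [24; 2, 48, …] (period length 2).
Convergents:
  p_0/q_0 = 24/1
  p_1/q_1 = 49/2
  p_2/q_2 = 2376/97
  p_3/q_3 = 4801/196
  p_4/q_4 = 232824/9505
q_3 = 196 ≤ 494 < 9505 = q_4, so the answer is 4801/196.

4801/196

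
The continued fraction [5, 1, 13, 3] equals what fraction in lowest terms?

255/43

Fold from the inside: start with 3/1.
  13 + 1/3 = 40/3
  1 + 3/40 = 43/40
  5 + 40/43 = 255/43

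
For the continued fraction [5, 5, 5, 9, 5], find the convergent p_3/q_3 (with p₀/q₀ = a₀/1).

Using pₖ = aₖpₖ₋₁ + pₖ₋₂, qₖ = aₖqₖ₋₁ + qₖ₋₂ (with p₋₁=1, p₋₂=0, q₋₁=0, q₋₂=1):
  k=0: a=5, p=5, q=1
  k=1: a=5, p=26, q=5
  k=2: a=5, p=135, q=26
  k=3: a=9, p=1241, q=239

1241/239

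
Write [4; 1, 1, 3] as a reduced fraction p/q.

32/7

Fold from the inside: start with 3/1.
  1 + 1/3 = 4/3
  1 + 3/4 = 7/4
  4 + 4/7 = 32/7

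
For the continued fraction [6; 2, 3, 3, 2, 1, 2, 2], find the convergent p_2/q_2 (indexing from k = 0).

Using pₖ = aₖpₖ₋₁ + pₖ₋₂, qₖ = aₖqₖ₋₁ + qₖ₋₂ (with p₋₁=1, p₋₂=0, q₋₁=0, q₋₂=1):
  k=0: a=6, p=6, q=1
  k=1: a=2, p=13, q=2
  k=2: a=3, p=45, q=7

45/7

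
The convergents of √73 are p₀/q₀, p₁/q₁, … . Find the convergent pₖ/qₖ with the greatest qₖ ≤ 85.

581/68

√73 = [8; 1, 1, 5, 5, 1, 1, 16, …] (period length 7).
Convergents:
  p_0/q_0 = 8/1
  p_1/q_1 = 9/1
  p_2/q_2 = 17/2
  p_3/q_3 = 94/11
  p_4/q_4 = 487/57
  p_5/q_5 = 581/68
  p_6/q_6 = 1068/125
q_5 = 68 ≤ 85 < 125 = q_6, so the answer is 581/68.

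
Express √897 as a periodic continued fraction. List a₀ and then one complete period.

[29; 1, 18, 1, 58]

a₀ = ⌊√897⌋ = 29.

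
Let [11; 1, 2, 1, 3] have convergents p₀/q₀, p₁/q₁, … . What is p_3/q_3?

Using pₖ = aₖpₖ₋₁ + pₖ₋₂, qₖ = aₖqₖ₋₁ + qₖ₋₂ (with p₋₁=1, p₋₂=0, q₋₁=0, q₋₂=1):
  k=0: a=11, p=11, q=1
  k=1: a=1, p=12, q=1
  k=2: a=2, p=35, q=3
  k=3: a=1, p=47, q=4

47/4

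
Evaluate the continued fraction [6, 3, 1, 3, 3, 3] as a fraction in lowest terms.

Using pₖ = aₖpₖ₋₁ + pₖ₋₂ and qₖ = aₖqₖ₋₁ + qₖ₋₂:
  k=0: a=6, p=6, q=1
  k=1: a=3, p=19, q=3
  k=2: a=1, p=25, q=4
  k=3: a=3, p=94, q=15
  k=4: a=3, p=307, q=49
  k=5: a=3, p=1015, q=162

1015/162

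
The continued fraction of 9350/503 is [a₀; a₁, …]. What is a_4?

3

9350 = 18·503 + 296   →  a_0 = 18
503 = 1·296 + 207   →  a_1 = 1
296 = 1·207 + 89   →  a_2 = 1
207 = 2·89 + 29   →  a_3 = 2
89 = 3·29 + 2   →  a_4 = 3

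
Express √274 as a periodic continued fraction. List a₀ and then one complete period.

[16; 1, 1, 4, 4, 1, 1, 32]

a₀ = ⌊√274⌋ = 16.
With m₀=0, d₀=1 and mₖ₊₁ = dₖaₖ − mₖ, dₖ₊₁ = (n − mₖ₊₁²)/dₖ, aₖ₊₁ = ⌊(a₀+mₖ₊₁)/dₖ₊₁⌋:
  k=1: m=16, d=18, a=1
  k=2: m=2, d=15, a=1
  k=3: m=13, d=7, a=4
  k=4: m=15, d=7, a=4
  k=5: m=13, d=15, a=1
  k=6: m=2, d=18, a=1
  k=7: m=16, d=1, a=32
d=1 and a=2a₀=32 at k=7, so the next step gives (m, d) = (16, 18) again — its k=1 value — and the period has length 7.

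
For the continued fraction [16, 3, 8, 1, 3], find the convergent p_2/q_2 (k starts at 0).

Using pₖ = aₖpₖ₋₁ + pₖ₋₂, qₖ = aₖqₖ₋₁ + qₖ₋₂ (with p₋₁=1, p₋₂=0, q₋₁=0, q₋₂=1):
  k=0: a=16, p=16, q=1
  k=1: a=3, p=49, q=3
  k=2: a=8, p=408, q=25

408/25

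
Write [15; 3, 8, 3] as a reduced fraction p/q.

Using pₖ = aₖpₖ₋₁ + pₖ₋₂ and qₖ = aₖqₖ₋₁ + qₖ₋₂:
  k=0: a=15, p=15, q=1
  k=1: a=3, p=46, q=3
  k=2: a=8, p=383, q=25
  k=3: a=3, p=1195, q=78

1195/78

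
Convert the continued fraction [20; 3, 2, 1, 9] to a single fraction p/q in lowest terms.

Using pₖ = aₖpₖ₋₁ + pₖ₋₂ and qₖ = aₖqₖ₋₁ + qₖ₋₂:
  k=0: a=20, p=20, q=1
  k=1: a=3, p=61, q=3
  k=2: a=2, p=142, q=7
  k=3: a=1, p=203, q=10
  k=4: a=9, p=1969, q=97

1969/97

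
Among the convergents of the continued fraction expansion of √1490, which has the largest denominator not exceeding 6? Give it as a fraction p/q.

√1490 = [38; 1, 1, 1, 1, 76, …] (period length 5).
Convergents:
  p_0/q_0 = 38/1
  p_1/q_1 = 39/1
  p_2/q_2 = 77/2
  p_3/q_3 = 116/3
  p_4/q_4 = 193/5
  p_5/q_5 = 14784/383
q_4 = 5 ≤ 6 < 383 = q_5, so the answer is 193/5.

193/5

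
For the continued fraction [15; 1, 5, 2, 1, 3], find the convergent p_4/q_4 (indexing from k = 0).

301/19

Using pₖ = aₖpₖ₋₁ + pₖ₋₂, qₖ = aₖqₖ₋₁ + qₖ₋₂ (with p₋₁=1, p₋₂=0, q₋₁=0, q₋₂=1):
  k=0: a=15, p=15, q=1
  k=1: a=1, p=16, q=1
  k=2: a=5, p=95, q=6
  k=3: a=2, p=206, q=13
  k=4: a=1, p=301, q=19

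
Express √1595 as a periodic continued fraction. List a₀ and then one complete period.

a₀ = ⌊√1595⌋ = 39.
With m₀=0, d₀=1 and mₖ₊₁ = dₖaₖ − mₖ, dₖ₊₁ = (n − mₖ₊₁²)/dₖ, aₖ₊₁ = ⌊(a₀+mₖ₊₁)/dₖ₊₁⌋:
  k=1: m=39, d=74, a=1
  k=2: m=35, d=5, a=14
  k=3: m=35, d=74, a=1
  k=4: m=39, d=1, a=78
d=1 and a=2a₀=78 at k=4, so the next step gives (m, d) = (39, 74) again — its k=1 value — and the period has length 4.

[39; 1, 14, 1, 78]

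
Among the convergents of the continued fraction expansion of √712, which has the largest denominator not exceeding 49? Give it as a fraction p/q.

1094/41

√712 = [26; 1, 2, 6, 2, 1, 52, …] (period length 6).
Convergents:
  p_0/q_0 = 26/1
  p_1/q_1 = 27/1
  p_2/q_2 = 80/3
  p_3/q_3 = 507/19
  p_4/q_4 = 1094/41
  p_5/q_5 = 1601/60
q_4 = 41 ≤ 49 < 60 = q_5, so the answer is 1094/41.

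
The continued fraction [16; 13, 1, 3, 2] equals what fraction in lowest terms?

1993/124

Using pₖ = aₖpₖ₋₁ + pₖ₋₂ and qₖ = aₖqₖ₋₁ + qₖ₋₂:
  k=0: a=16, p=16, q=1
  k=1: a=13, p=209, q=13
  k=2: a=1, p=225, q=14
  k=3: a=3, p=884, q=55
  k=4: a=2, p=1993, q=124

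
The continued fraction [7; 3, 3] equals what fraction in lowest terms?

Using pₖ = aₖpₖ₋₁ + pₖ₋₂ and qₖ = aₖqₖ₋₁ + qₖ₋₂:
  k=0: a=7, p=7, q=1
  k=1: a=3, p=22, q=3
  k=2: a=3, p=73, q=10

73/10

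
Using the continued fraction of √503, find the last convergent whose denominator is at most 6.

112/5

√503 = [22; 2, 2, 1, 21, 1, 2, 2, 44, …] (period length 8).
Convergents:
  p_0/q_0 = 22/1
  p_1/q_1 = 45/2
  p_2/q_2 = 112/5
  p_3/q_3 = 157/7
q_2 = 5 ≤ 6 < 7 = q_3, so the answer is 112/5.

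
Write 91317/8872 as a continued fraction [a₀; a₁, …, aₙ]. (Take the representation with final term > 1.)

91317 = 10·8872 + 2597
8872 = 3·2597 + 1081
2597 = 2·1081 + 435
1081 = 2·435 + 211
435 = 2·211 + 13
211 = 16·13 + 3
13 = 4·3 + 1
3 = 3·1 + 0  (stop)
So 91317/8872 = [10; 3, 2, 2, 2, 16, 4, 3].

[10; 3, 2, 2, 2, 16, 4, 3]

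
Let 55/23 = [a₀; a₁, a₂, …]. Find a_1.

55 = 2·23 + 9   →  a_0 = 2
23 = 2·9 + 5   →  a_1 = 2

2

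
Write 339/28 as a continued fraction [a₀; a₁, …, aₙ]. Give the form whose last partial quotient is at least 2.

339 = 12*28 + 3
28 = 9*3 + 1
3 = 3*1 + 0  (stop)
So 339/28 = [12; 9, 3].

[12; 9, 3]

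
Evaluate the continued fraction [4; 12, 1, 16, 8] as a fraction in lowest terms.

Using pₖ = aₖpₖ₋₁ + pₖ₋₂ and qₖ = aₖqₖ₋₁ + qₖ₋₂:
  k=0: a=4, p=4, q=1
  k=1: a=12, p=49, q=12
  k=2: a=1, p=53, q=13
  k=3: a=16, p=897, q=220
  k=4: a=8, p=7229, q=1773

7229/1773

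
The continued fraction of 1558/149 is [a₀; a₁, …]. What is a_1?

2

1558 = 10·149 + 68   →  a_0 = 10
149 = 2·68 + 13   →  a_1 = 2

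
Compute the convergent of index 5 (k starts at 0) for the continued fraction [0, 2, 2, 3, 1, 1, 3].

Using pₖ = aₖpₖ₋₁ + pₖ₋₂, qₖ = aₖqₖ₋₁ + qₖ₋₂ (with p₋₁=1, p₋₂=0, q₋₁=0, q₋₂=1):
  k=0: a=0, p=0, q=1
  k=1: a=2, p=1, q=2
  k=2: a=2, p=2, q=5
  k=3: a=3, p=7, q=17
  k=4: a=1, p=9, q=22
  k=5: a=1, p=16, q=39

16/39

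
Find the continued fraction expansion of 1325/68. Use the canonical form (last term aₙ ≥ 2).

[19; 2, 16, 2]

1325 = 19*68 + 33
68 = 2*33 + 2
33 = 16*2 + 1
2 = 2*1 + 0  (stop)
So 1325/68 = [19; 2, 16, 2].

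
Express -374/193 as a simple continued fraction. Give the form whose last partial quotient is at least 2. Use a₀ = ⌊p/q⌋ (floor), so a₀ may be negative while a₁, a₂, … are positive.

[-2; 16, 12]

-374 = -2·193 + 12
193 = 16·12 + 1
12 = 12·1 + 0  (stop)
So -374/193 = [-2; 16, 12].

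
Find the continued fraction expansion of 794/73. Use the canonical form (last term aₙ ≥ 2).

[10; 1, 7, 9]

794 = 10*73 + 64
73 = 1*64 + 9
64 = 7*9 + 1
9 = 9*1 + 0  (stop)
So 794/73 = [10; 1, 7, 9].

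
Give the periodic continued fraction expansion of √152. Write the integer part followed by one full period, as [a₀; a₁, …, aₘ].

a₀ = ⌊√152⌋ = 12.

[12; 3, 24]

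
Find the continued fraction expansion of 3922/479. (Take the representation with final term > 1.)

3922 = 8*479 + 90
479 = 5*90 + 29
90 = 3*29 + 3
29 = 9*3 + 2
3 = 1*2 + 1
2 = 2*1 + 0  (stop)
So 3922/479 = [8; 5, 3, 9, 1, 2].

[8; 5, 3, 9, 1, 2]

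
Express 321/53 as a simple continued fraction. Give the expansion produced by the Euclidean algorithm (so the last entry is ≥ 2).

[6; 17, 1, 2]

321 = 6×53 + 3
53 = 17×3 + 2
3 = 1×2 + 1
2 = 2×1 + 0  (stop)
So 321/53 = [6; 17, 1, 2].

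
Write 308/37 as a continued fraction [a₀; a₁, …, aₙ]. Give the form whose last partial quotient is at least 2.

[8; 3, 12]

308 = 8·37 + 12
37 = 3·12 + 1
12 = 12·1 + 0  (stop)
So 308/37 = [8; 3, 12].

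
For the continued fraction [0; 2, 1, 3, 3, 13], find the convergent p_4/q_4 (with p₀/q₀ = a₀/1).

13/36

Using pₖ = aₖpₖ₋₁ + pₖ₋₂, qₖ = aₖqₖ₋₁ + qₖ₋₂ (with p₋₁=1, p₋₂=0, q₋₁=0, q₋₂=1):
  k=0: a=0, p=0, q=1
  k=1: a=2, p=1, q=2
  k=2: a=1, p=1, q=3
  k=3: a=3, p=4, q=11
  k=4: a=3, p=13, q=36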